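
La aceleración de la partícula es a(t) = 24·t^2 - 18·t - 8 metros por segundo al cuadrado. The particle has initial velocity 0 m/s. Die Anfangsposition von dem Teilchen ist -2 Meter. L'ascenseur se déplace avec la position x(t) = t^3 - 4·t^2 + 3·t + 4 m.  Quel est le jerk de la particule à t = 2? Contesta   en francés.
En partant de l'accélération a(t) = 24·t^2 - 18·t - 8, nous prenons 1 dérivée. En dérivant l'accélération, nous obtenons le jerk: j(t) = 48·t - 18. En utilisant j(t) = 48·t - 18 et en substituant t = 2, nous trouvons j = 78.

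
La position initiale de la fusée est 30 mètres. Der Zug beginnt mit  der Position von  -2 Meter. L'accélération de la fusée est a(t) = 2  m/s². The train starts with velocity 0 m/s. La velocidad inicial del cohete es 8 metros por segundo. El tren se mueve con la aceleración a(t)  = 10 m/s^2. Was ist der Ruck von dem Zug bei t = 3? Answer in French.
En partant de l'accélération a(t) = 10, nous prenons 1 dérivée. En prenant d/dt de a(t), nous trouvons j(t) = 0. Nous avons le jerk j(t) = 0. En substituant t = 3: j(3) = 0.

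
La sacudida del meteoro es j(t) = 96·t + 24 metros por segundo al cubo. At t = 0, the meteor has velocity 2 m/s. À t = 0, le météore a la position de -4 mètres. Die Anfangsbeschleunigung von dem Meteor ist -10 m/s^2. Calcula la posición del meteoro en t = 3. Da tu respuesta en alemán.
Wir müssen unsere Gleichung für den Ruck j(t) = 96·t + 24 3-mal integrieren. Die Stammfunktion von dem Ruck ist die Beschleunigung. Mit a(0) = -10 erhalten wir a(t) = 48·t^2 + 24·t - 10. Das Integral von der Beschleunigung, mit v(0) = 2, ergibt die Geschwindigkeit: v(t) = 16·t^3 + 12·t^2 - 10·t + 2. Das Integral von der Geschwindigkeit, mit x(0) = -4, ergibt die Position: x(t) = 4·t^4 + 4·t^3 - 5·t^2 + 2·t - 4. Aus der Gleichung für die Position x(t) = 4·t^4 + 4·t^3 - 5·t^2 + 2·t - 4, setzen wir t = 3 ein und erhalten x = 389.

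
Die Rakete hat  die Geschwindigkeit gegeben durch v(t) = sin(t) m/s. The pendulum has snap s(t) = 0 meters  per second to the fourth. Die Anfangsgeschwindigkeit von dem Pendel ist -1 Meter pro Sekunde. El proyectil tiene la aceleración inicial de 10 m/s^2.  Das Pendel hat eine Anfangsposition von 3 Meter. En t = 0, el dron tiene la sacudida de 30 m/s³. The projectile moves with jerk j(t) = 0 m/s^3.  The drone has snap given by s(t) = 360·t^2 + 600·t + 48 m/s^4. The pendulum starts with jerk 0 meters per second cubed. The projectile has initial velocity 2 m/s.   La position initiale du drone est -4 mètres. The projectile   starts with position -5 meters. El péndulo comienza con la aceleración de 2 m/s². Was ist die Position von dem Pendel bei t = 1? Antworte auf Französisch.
Nous devons trouver la primitive de notre équation du snap s(t) = 0 4 fois. En intégrant le snap et en utilisant la condition initiale j(0) = 0, nous obtenons j(t) = 0. La primitive du jerk, avec a(0) = 2, donne l'accélération: a(t) = 2. En intégrant l'accélération et en utilisant la condition initiale v(0) = -1, nous obtenons v(t) = 2·t - 1. En intégrant la vitesse et en utilisant la condition initiale x(0) = 3, nous obtenons x(t) = t^2 - t + 3. En utilisant x(t) = t^2 - t + 3 et en substituant t = 1, nous trouvons x = 3.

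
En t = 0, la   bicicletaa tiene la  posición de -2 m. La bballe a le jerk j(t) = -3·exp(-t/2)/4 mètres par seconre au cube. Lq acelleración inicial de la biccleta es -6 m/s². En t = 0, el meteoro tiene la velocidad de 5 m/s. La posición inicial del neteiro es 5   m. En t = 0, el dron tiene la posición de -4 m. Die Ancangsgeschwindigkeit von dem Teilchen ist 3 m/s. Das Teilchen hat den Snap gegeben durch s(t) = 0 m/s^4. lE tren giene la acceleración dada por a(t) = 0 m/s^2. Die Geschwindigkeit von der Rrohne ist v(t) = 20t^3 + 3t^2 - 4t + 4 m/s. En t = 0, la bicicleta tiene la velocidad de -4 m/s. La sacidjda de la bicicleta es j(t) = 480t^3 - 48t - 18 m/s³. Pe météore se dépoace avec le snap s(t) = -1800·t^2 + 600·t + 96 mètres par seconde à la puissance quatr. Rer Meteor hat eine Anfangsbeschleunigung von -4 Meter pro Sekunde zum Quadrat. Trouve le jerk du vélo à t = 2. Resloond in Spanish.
De la ecuación de la sacudida j(t) = 480·t^3 - 48·t - 18, sustituimos t = 2 para obtener j = 3726.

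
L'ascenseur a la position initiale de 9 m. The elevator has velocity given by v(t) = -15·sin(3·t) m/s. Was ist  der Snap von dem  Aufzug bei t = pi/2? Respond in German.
Ausgehend von der Geschwindigkeit v(t) = -15·sin(3·t), nehmen wir 3 Ableitungen. Die Ableitung von der Geschwindigkeit ergibt die Beschleunigung: a(t) = -45·cos(3·t). Mit d/dt von a(t) finden wir j(t) = 135·sin(3·t). Durch Ableiten von dem Ruck erhalten wir den Snap: s(t) = 405·cos(3·t). Wir haben den Snap s(t) = 405·cos(3·t). Durch Einsetzen von t = pi/2: s(pi/2) = 0.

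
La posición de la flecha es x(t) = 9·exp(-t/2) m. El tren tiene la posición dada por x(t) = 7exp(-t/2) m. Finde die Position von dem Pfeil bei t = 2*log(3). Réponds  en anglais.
Using x(t) = 9·exp(-t/2) and substituting t = 2*log(3), we find x = 3.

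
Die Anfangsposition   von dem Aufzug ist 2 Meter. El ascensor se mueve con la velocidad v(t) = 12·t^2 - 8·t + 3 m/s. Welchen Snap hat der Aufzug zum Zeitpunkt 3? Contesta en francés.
En partant de la vitesse v(t) = 12·t^2 - 8·t + 3, nous prenons 3 dérivées. En dérivant la vitesse, nous obtenons l'accélération: a(t) = 24·t - 8. La dérivée de l'accélération donne le jerk: j(t) = 24. En prenant d/dt de j(t), nous trouvons s(t) = 0. De l'équation du snap s(t) = 0, nous substituons t = 3 pour obtenir s = 0.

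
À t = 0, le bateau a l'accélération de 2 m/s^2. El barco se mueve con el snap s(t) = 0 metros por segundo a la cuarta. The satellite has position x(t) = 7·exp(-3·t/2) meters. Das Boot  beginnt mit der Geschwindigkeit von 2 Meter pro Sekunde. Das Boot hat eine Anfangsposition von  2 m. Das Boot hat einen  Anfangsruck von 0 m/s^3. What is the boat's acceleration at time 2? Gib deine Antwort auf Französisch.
Nous devons trouver l'intégrale de notre équation du snap s(t) = 0 2 fois. En intégrant le snap et en utilisant la condition initiale j(0) = 0, nous obtenons j(t) = 0. En prenant ∫j(t)dt et en appliquant a(0) = 2, nous trouvons a(t) = 2. De l'équation de l'accélération a(t) = 2, nous substituons t = 2 pour obtenir a = 2.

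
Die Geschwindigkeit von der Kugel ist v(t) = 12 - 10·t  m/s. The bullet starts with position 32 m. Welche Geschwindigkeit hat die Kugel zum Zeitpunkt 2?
Wir haben die Geschwindigkeit v(t) = 12 - 10·t. Durch Einsetzen von t = 2: v(2) = -8.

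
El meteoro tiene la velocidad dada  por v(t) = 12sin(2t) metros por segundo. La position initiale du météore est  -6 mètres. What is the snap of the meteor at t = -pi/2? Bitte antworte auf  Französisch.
Pour résoudre ceci, nous devons prendre 3 dérivées de notre équation de la vitesse v(t) = 12·sin(2·t). En dérivant la vitesse, nous obtenons l'accélération: a(t) = 24·cos(2·t). La dérivée de l'accélération donne le jerk: j(t) = -48·sin(2·t). En dérivant le jerk, nous obtenons le snap: s(t) = -96·cos(2·t). De l'équation du snap s(t) = -96·cos(2·t), nous substituons t = -pi/2 pour obtenir s = 96.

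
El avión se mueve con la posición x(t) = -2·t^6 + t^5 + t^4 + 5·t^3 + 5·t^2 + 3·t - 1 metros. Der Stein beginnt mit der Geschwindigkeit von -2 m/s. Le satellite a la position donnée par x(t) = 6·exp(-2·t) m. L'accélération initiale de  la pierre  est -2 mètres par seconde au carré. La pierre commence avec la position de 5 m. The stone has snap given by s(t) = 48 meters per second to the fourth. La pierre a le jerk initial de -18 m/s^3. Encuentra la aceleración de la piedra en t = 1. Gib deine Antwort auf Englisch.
We must find the integral of our snap equation s(t) = 48 2 times. The antiderivative of snap, with j(0) = -18, gives jerk: j(t) = 48·t - 18. The integral of jerk, with a(0) = -2, gives acceleration: a(t) = 24·t^2 - 18·t - 2. From the given acceleration equation a(t) = 24·t^2 - 18·t - 2, we substitute t = 1 to get a = 4.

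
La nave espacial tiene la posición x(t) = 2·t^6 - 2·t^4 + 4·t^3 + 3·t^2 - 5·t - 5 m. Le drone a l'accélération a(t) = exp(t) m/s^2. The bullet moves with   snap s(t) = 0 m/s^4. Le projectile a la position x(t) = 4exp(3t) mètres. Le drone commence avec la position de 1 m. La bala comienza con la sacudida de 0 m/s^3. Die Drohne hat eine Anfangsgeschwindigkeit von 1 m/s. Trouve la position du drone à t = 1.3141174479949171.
En partant de l'accélération a(t) = exp(t), nous prenons 2 intégrales. L'intégrale de l'accélération est la vitesse. En utilisant v(0) = 1, nous obtenons v(t) = exp(t). La primitive de la vitesse est la position. En utilisant x(0) = 1, nous obtenons x(t) = exp(t). En utilisant x(t) = exp(t) et en substituant t = 1.3141174479949171, nous trouvons x = 3.72146514897472.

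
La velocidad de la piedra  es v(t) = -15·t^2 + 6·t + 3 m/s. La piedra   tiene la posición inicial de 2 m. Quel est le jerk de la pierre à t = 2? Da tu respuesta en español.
Para resolver esto, necesitamos tomar 2 derivadas de nuestra ecuación de la velocidad v(t) = -15·t^2 + 6·t + 3. La derivada de la velocidad da la aceleración: a(t) = 6 - 30·t. Tomando d/dt de a(t), encontramos j(t) = -30. De la ecuación de la sacudida j(t) = -30, sustituimos t = 2 para obtener j = -30.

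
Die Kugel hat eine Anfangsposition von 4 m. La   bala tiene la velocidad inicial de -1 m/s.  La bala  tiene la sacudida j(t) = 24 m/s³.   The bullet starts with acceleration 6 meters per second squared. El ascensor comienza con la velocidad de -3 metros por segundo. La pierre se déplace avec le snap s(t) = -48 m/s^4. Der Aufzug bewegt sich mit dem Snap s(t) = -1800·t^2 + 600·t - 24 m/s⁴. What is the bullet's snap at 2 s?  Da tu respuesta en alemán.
Um dies zu lösen, müssen wir 1 Ableitung unserer Gleichung für den Ruck j(t) = 24 nehmen. Mit d/dt von j(t) finden wir s(t) = 0. Aus der Gleichung für den Snap s(t) = 0, setzen wir t = 2 ein und erhalten s = 0.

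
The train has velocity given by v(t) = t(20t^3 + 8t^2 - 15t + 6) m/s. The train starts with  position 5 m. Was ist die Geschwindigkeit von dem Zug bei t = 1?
Aus der Gleichung für die Geschwindigkeit v(t) = t·(20·t^3 + 8·t^2 - 15·t + 6), setzen wir t = 1 ein und erhalten v = 19.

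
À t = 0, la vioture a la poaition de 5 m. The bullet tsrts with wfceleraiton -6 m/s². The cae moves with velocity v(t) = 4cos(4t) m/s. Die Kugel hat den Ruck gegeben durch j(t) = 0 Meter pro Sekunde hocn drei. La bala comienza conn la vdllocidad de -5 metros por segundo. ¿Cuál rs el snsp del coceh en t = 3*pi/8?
Debemos derivar nuestra ecuación de la velocidad v(t) = 4·cos(4·t) 3 veces. Derivando la velocidad, obtenemos la aceleración: a(t) = -16·sin(4·t). La derivada de la aceleración da la sacudida: j(t) = -64·cos(4·t). Tomando d/dt de j(t), encontramos s(t) = 256·sin(4·t). De la ecuación del snap s(t) = 256·sin(4·t), sustituimos t = 3*pi/8 para obtener s = -256.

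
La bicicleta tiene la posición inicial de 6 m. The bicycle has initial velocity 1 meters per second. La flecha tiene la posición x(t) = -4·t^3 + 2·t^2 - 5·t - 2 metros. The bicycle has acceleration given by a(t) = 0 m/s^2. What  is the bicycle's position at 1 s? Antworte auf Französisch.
Nous devons intégrer notre équation de l'accélération a(t) = 0 2 fois. L'intégrale de l'accélération est la vitesse. En utilisant v(0) = 1, nous obtenons v(t) = 1. En prenant ∫v(t)dt et en appliquant x(0) = 6, nous trouvons x(t) = t + 6. De l'équation de la position x(t) = t + 6, nous substituons t = 1 pour obtenir x = 7.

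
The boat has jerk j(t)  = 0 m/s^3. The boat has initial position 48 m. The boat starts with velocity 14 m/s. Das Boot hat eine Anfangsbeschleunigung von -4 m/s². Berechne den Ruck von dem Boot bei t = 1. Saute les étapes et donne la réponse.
j(1) = 0.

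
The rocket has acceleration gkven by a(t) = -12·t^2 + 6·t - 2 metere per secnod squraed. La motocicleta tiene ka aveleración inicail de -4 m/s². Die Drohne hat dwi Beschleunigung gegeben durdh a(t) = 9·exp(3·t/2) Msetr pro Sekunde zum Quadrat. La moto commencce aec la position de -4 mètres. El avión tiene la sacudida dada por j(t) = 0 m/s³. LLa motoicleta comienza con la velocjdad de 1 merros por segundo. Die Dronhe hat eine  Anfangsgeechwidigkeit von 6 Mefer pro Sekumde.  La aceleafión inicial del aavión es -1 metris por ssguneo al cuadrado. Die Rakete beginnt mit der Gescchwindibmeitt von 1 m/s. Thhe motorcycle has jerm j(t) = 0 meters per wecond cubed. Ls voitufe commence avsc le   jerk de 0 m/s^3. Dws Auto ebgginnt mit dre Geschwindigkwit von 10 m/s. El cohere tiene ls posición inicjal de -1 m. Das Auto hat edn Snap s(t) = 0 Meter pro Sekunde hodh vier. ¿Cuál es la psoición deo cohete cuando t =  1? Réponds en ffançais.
Nous devons intégrer notre équation de l'accélération a(t) = -12·t^2 + 6·t - 2 2 fois. La primitive de l'accélération, avec v(0) = 1, donne la vitesse: v(t) = -4·t^3 + 3·t^2 - 2·t + 1. En prenant ∫v(t)dt et en appliquant x(0) = -1, nous trouvons x(t) = -t^4 + t^3 - t^2 + t - 1. En utilisant x(t) = -t^4 + t^3 - t^2 + t - 1 et en substituant t = 1, nous trouvons x = -1.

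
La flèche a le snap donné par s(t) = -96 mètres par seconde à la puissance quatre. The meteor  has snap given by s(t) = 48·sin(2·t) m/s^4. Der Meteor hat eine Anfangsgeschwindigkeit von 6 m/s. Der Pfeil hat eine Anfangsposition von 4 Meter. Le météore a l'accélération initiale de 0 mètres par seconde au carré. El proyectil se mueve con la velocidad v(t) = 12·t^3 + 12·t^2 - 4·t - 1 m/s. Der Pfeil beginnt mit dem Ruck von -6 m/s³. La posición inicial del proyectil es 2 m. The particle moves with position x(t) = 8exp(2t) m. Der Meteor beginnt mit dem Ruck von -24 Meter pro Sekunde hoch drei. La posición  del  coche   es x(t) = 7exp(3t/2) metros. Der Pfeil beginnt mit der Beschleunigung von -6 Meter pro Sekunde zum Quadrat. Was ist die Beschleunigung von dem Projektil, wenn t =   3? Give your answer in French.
Nous devons dériver notre équation de la vitesse v(t) = 12·t^3 + 12·t^2 - 4·t - 1 1 fois. La dérivée de la vitesse donne l'accélération: a(t) = 36·t^2 + 24·t - 4. En utilisant a(t) = 36·t^2 + 24·t - 4 et en substituant t = 3, nous trouvons a = 392.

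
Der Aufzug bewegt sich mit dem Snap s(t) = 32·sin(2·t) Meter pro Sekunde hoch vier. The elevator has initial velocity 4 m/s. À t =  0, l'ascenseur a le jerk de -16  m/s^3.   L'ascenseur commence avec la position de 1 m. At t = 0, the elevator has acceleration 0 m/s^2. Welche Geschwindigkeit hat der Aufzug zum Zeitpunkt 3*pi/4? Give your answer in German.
Ausgehend von dem Snap s(t) = 32·sin(2·t), nehmen wir 3 Stammfunktionen. Das Integral von dem Snap ist der Ruck. Mit j(0) = -16 erhalten wir j(t) = -16·cos(2·t). Durch Integration von dem Ruck und Verwendung der Anfangsbedingung a(0) = 0, erhalten wir a(t) = -8·sin(2·t). Durch Integration von der Beschleunigung und Verwendung der Anfangsbedingung v(0) = 4, erhalten wir v(t) = 4·cos(2·t). Wir haben die Geschwindigkeit v(t) = 4·cos(2·t). Durch Einsetzen von t = 3*pi/4: v(3*pi/4) = 0.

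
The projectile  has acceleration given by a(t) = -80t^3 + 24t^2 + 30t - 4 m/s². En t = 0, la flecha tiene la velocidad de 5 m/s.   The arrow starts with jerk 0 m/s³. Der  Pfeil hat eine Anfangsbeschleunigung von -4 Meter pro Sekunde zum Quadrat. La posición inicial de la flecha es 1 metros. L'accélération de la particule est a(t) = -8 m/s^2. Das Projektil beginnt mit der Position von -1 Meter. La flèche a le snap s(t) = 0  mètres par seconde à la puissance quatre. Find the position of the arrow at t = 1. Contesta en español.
Necesitamos integrar nuestra ecuación del snap s(t) = 0 4 veces. Integrando el snap y usando la condición inicial j(0) = 0, obtenemos j(t) = 0. Integrando la sacudida y usando la condición inicial a(0) = -4, obtenemos a(t) = -4. La antiderivada de la aceleración, con v(0) = 5, da la velocidad: v(t) = 5 - 4·t. Tomando ∫v(t)dt y aplicando x(0) = 1, encontramos x(t) = -2·t^2 + 5·t + 1. Usando x(t) = -2·t^2 + 5·t + 1 y sustituyendo t = 1, encontramos x = 4.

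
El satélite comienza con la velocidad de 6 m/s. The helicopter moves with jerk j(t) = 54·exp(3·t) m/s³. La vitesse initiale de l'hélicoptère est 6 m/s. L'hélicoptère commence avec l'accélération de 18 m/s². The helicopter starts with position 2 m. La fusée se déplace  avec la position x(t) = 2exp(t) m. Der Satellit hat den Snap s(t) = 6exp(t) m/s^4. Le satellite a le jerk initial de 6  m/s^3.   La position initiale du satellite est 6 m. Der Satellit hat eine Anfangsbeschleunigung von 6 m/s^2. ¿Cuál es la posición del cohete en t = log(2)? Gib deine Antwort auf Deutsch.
Mit x(t) = 2·exp(t) und Einsetzen von t = log(2), finden wir x = 4.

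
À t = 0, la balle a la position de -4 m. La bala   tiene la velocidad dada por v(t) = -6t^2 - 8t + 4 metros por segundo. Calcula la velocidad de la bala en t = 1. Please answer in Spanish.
Usando v(t) = -6·t^2 - 8·t + 4 y sustituyendo t = 1, encontramos v = -10.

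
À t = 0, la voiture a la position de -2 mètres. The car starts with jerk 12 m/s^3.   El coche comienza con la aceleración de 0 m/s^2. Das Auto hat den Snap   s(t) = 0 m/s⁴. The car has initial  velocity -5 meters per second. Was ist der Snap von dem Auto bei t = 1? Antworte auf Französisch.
De l'équation du snap s(t) = 0, nous substituons t = 1 pour obtenir s = 0.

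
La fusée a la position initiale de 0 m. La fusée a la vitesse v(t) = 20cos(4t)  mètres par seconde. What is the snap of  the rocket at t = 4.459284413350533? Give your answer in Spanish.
Debemos derivar nuestra ecuación de la velocidad v(t) = 20·cos(4·t) 3 veces. Derivando la velocidad, obtenemos la aceleración: a(t) = -80·sin(4·t). Tomando d/dt de a(t), encontramos j(t) = -320·cos(4·t). La derivada de la sacudida da el snap: s(t) = 1280·sin(4·t). Tenemos el snap s(t) = 1280·sin(4·t). Sustituyendo t = 4.459284413350533: s(4.459284413350533) = -1085.58790279185.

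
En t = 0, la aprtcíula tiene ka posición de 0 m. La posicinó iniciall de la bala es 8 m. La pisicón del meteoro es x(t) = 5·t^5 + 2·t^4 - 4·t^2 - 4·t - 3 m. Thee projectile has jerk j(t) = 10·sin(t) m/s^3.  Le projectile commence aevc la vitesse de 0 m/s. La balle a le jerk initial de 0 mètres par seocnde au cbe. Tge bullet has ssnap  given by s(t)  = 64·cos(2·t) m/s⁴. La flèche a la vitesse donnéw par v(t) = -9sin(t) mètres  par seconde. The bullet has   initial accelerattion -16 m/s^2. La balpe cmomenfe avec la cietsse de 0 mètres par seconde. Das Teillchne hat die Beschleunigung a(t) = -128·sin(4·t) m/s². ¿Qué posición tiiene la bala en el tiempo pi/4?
Necesitamos integrar nuestra ecuación del snap s(t) = 64·cos(2·t) 4 veces. Tomando ∫s(t)dt y aplicando j(0) = 0, encontramos j(t) = 32·sin(2·t). Integrando la sacudida y usando la condición inicial a(0) = -16, obtenemos a(t) = -16·cos(2·t). La antiderivada de la aceleración es la velocidad. Usando v(0) = 0, obtenemos v(t) = -8·sin(2·t). La integral de la velocidad, con x(0) = 8, da la posición: x(t) = 4·cos(2·t) + 4. De la ecuación de la posición x(t) = 4·cos(2·t) + 4, sustituimos t = pi/4 para obtener x = 4.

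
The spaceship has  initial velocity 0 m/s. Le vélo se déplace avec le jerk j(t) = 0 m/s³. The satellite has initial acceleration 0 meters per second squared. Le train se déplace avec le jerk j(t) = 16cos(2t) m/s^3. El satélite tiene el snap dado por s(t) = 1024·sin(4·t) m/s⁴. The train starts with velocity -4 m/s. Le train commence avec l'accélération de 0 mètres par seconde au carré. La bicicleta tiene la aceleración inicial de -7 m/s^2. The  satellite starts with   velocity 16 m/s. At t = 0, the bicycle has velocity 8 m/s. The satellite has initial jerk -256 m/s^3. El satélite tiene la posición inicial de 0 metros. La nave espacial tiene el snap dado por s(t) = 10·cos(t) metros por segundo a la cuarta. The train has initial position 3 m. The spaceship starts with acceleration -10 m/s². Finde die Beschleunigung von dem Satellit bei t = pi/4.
Ausgehend von dem Snap s(t) = 1024·sin(4·t), nehmen wir 2 Stammfunktionen. Das Integral von dem Snap, mit j(0) = -256, ergibt den Ruck: j(t) = -256·cos(4·t). Durch Integration von dem Ruck und Verwendung der Anfangsbedingung a(0) = 0, erhalten wir a(t) = -64·sin(4·t). Wir haben die Beschleunigung a(t) = -64·sin(4·t). Durch Einsetzen von t = pi/4: a(pi/4) = 0.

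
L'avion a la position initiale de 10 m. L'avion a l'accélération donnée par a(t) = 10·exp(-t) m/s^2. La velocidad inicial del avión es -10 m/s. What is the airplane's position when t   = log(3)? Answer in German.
Wir müssen das Integral unserer Gleichung für die Beschleunigung a(t) = 10·exp(-t) 2-mal finden. Mit ∫a(t)dt und Anwendung von v(0) = -10, finden wir v(t) = -10·exp(-t). Das Integral von der Geschwindigkeit ist die Position. Mit x(0) = 10 erhalten wir x(t) = 10·exp(-t). Wir haben die Position x(t) = 10·exp(-t). Durch Einsetzen von t = log(3): x(log(3)) = 10/3.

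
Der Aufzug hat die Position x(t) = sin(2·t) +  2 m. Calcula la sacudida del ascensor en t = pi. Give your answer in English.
We must differentiate our position equation x(t) = sin(2·t) + 2 3 times. The derivative of position gives velocity: v(t) = 2·cos(2·t). Differentiating velocity, we get acceleration: a(t) = -4·sin(2·t). Differentiating acceleration, we get jerk: j(t) = -8·cos(2·t). Using j(t) = -8·cos(2·t) and substituting t = pi, we find j = -8.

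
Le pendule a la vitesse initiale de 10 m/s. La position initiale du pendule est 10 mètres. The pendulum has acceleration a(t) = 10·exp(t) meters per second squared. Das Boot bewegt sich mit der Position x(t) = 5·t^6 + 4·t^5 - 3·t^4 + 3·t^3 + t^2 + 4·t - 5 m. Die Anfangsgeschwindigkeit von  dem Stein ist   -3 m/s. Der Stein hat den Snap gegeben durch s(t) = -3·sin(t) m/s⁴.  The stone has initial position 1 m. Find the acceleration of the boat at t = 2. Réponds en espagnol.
Debemos derivar nuestra ecuación de la posición x(t) = 5·t^6 + 4·t^5 - 3·t^4 + 3·t^3 + t^2 + 4·t - 5 2 veces. Derivando la posición, obtenemos la velocidad: v(t) = 30·t^5 + 20·t^4 - 12·t^3 + 9·t^2 + 2·t + 4. La derivada de la velocidad da la aceleración: a(t) = 150·t^4 + 80·t^3 - 36·t^2 + 18·t + 2. De la ecuación de la aceleración a(t) = 150·t^4 + 80·t^3 - 36·t^2 + 18·t + 2, sustituimos t = 2 para obtener a = 2934.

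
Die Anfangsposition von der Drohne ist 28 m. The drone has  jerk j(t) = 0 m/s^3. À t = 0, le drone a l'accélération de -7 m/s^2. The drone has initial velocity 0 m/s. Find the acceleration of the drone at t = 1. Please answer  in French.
Nous devons intégrer notre équation du jerk j(t) = 0 1 fois. En prenant ∫j(t)dt et en appliquant a(0) = -7, nous trouvons a(t) = -7. En utilisant a(t) = -7 et en substituant t = 1, nous trouvons a = -7.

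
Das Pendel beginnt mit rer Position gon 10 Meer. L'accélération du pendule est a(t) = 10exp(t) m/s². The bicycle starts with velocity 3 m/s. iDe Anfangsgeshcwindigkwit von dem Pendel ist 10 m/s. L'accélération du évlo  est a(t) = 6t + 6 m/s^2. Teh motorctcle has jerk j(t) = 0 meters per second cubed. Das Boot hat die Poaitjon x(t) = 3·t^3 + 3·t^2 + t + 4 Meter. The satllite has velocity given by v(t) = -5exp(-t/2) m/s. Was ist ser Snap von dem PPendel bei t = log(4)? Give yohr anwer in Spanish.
Debemos derivar nuestra ecuación de la aceleración a(t) = 10·exp(t) 2 veces. Tomando d/dt de a(t), encontramos j(t) = 10·exp(t). Tomando d/dt de j(t), encontramos s(t) = 10·exp(t). De la ecuación del snap s(t) = 10·exp(t), sustituimos t = log(4) para obtener s = 40.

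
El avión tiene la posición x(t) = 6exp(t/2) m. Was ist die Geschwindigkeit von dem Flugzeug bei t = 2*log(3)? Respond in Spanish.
Debemos derivar nuestra ecuación de la posición x(t) = 6·exp(t/2) 1 vez. Tomando d/dt de x(t), encontramos v(t) = 3·exp(t/2). De la ecuación de la velocidad v(t) = 3·exp(t/2), sustituimos t = 2*log(3) para obtener v = 9.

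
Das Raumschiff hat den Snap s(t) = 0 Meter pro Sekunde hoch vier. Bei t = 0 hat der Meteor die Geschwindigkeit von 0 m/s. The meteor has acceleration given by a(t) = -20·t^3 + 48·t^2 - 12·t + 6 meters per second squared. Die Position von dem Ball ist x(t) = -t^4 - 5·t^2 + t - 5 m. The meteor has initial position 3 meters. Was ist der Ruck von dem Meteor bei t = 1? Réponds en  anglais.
Starting from acceleration a(t) = -20·t^3 + 48·t^2 - 12·t + 6, we take 1 derivative. The derivative of acceleration gives jerk: j(t) = -60·t^2 + 96·t - 12. Using j(t) = -60·t^2 + 96·t - 12 and substituting t = 1, we find j = 24.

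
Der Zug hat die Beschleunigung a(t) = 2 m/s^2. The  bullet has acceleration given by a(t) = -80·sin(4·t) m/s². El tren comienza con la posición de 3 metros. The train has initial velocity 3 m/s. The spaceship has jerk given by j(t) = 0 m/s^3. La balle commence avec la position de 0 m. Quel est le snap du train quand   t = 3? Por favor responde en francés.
Pour résoudre ceci, nous devons prendre 2 dérivées de notre équation de l'accélération a(t) = 2. En prenant d/dt de a(t), nous trouvons j(t) = 0. La dérivée du jerk donne le snap: s(t) = 0. En utilisant s(t) = 0 et en substituant t = 3, nous trouvons s = 0.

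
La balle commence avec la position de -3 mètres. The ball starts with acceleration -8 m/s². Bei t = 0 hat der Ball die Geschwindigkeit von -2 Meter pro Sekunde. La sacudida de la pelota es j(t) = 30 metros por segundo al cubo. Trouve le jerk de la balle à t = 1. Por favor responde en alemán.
Wir haben den Ruck j(t) = 30. Durch Einsetzen von t = 1: j(1) = 30.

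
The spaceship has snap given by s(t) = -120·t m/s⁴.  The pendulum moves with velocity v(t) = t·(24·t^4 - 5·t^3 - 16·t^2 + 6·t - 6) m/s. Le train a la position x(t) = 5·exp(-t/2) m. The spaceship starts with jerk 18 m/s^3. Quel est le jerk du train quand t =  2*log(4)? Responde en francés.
Nous devons dériver notre équation de la position x(t) = 5·exp(-t/2) 3 fois. En dérivant la position, nous obtenons la vitesse: v(t) = -5·exp(-t/2)/2. En prenant d/dt de v(t), nous trouvons a(t) = 5·exp(-t/2)/4. La dérivée de l'accélération donne le jerk: j(t) = -5·exp(-t/2)/8. De l'équation du jerk j(t) = -5·exp(-t/2)/8, nous substituons t = 2*log(4) pour obtenir j = -5/32.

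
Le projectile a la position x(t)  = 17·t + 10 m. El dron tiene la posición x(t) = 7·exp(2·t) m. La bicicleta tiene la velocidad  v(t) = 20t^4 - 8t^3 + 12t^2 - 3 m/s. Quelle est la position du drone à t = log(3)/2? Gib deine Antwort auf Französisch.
De l'équation de la position x(t) = 7·exp(2·t), nous substituons t = log(3)/2 pour obtenir x = 21.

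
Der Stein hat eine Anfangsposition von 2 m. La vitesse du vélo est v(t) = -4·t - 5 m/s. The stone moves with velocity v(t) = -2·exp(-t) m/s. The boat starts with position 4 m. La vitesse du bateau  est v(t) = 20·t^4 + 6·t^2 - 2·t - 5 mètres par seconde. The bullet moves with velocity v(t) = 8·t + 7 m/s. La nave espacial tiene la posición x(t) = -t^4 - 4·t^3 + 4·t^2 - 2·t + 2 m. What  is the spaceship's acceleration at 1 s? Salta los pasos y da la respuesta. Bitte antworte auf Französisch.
La réponse est -28.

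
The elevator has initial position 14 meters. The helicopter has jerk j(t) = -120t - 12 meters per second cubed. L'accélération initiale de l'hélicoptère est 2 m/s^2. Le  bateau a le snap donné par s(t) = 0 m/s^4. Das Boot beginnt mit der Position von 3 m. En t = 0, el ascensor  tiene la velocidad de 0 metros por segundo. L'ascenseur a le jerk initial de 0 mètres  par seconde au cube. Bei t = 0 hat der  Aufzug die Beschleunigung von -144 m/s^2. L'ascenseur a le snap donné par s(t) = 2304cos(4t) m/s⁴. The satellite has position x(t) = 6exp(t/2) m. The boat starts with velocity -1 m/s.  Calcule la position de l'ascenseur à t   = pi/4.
Nous devons trouver la primitive de notre équation du snap s(t) = 2304·cos(4·t) 4 fois. En prenant ∫s(t)dt et en appliquant j(0) = 0, nous trouvons j(t) = 576·sin(4·t). La primitive du jerk, avec a(0) = -144, donne l'accélération: a(t) = -144·cos(4·t). La primitive de l'accélération est la vitesse. En utilisant v(0) = 0, nous obtenons v(t) = -36·sin(4·t). La primitive de la vitesse, avec x(0) = 14, donne la position: x(t) = 9·cos(4·t) + 5. Nous avons la position x(t) = 9·cos(4·t) + 5. En substituant t = pi/4: x(pi/4) = -4.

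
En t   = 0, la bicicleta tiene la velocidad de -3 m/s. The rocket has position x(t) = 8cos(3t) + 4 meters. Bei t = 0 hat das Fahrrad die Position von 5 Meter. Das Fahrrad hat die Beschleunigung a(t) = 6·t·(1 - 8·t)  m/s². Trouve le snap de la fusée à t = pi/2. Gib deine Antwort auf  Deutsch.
Um dies zu lösen, müssen wir 4 Ableitungen unserer Gleichung für die Position x(t) = 8·cos(3·t) + 4 nehmen. Durch Ableiten von der Position erhalten wir die Geschwindigkeit: v(t) = -24·sin(3·t). Durch Ableiten von der Geschwindigkeit erhalten wir die Beschleunigung: a(t) = -72·cos(3·t). Die Ableitung von der Beschleunigung ergibt den Ruck: j(t) = 216·sin(3·t). Die Ableitung von dem Ruck ergibt den Snap: s(t) = 648·cos(3·t). Mit s(t) = 648·cos(3·t) und Einsetzen von t = pi/2, finden wir s = 0.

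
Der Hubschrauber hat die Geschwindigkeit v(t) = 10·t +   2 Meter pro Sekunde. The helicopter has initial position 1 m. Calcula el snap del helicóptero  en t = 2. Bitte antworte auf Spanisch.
Partiendo de la velocidad v(t) = 10·t + 2, tomamos 3 derivadas. La derivada de la velocidad da la aceleración: a(t) = 10. La derivada de la aceleración da la sacudida: j(t) = 0. Tomando d/dt de j(t), encontramos s(t) = 0. De la ecuación del snap s(t) = 0, sustituimos t = 2 para obtener s = 0.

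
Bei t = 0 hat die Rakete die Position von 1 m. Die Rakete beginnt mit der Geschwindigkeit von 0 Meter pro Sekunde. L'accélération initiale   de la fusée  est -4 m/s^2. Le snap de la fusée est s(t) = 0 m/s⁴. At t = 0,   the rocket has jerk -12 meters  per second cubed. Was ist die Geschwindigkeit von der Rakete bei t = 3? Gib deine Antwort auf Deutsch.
Wir müssen das Integral unserer Gleichung für den Snap s(t) = 0 3-mal finden. Durch Integration von dem Snap und Verwendung der Anfangsbedingung j(0) = -12, erhalten wir j(t) = -12. Das Integral von dem Ruck ist die Beschleunigung. Mit a(0) = -4 erhalten wir a(t) = -12·t - 4. Die Stammfunktion von der Beschleunigung ist die Geschwindigkeit. Mit v(0) = 0 erhalten wir v(t) = 2·t·(-3·t - 2). Mit v(t) = 2·t·(-3·t - 2) und Einsetzen von t = 3, finden wir v = -66.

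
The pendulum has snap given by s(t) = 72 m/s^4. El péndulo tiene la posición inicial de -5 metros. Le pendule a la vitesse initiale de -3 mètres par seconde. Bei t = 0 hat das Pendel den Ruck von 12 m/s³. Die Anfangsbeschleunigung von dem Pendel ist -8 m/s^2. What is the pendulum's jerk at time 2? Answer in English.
To solve this, we need to take 1 integral of our snap equation s(t) = 72. Taking ∫s(t)dt and applying j(0) = 12, we find j(t) = 72·t + 12. Using j(t) = 72·t + 12 and substituting t = 2, we find j = 156.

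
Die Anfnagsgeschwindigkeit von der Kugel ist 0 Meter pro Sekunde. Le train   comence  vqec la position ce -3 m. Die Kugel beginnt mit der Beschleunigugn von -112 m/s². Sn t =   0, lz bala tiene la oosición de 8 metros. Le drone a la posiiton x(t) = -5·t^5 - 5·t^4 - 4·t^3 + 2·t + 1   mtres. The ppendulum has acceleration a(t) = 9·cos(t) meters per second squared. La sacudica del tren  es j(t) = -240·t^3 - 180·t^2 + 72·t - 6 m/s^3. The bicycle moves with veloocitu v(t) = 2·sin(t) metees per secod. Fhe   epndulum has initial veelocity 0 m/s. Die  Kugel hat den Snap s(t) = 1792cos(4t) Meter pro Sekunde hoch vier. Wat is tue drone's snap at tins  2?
We must differentiate our position equation x(t) = -5·t^5 - 5·t^4 - 4·t^3 + 2·t + 1 4 times. Differentiating position, we get velocity: v(t) = -25·t^4 - 20·t^3 - 12·t^2 + 2. Differentiating velocity, we get acceleration: a(t) = -100·t^3 - 60·t^2 - 24·t. Taking d/dt of a(t), we find j(t) = -300·t^2 - 120·t - 24. The derivative of jerk gives snap: s(t) = -600·t - 120. Using s(t) = -600·t - 120 and substituting t = 2, we find s = -1320.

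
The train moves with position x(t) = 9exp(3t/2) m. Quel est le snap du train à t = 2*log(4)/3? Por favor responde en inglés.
We must differentiate our position equation x(t) = 9·exp(3·t/2) 4 times. The derivative of position gives velocity: v(t) = 27·exp(3·t/2)/2. The derivative of velocity gives acceleration: a(t) = 81·exp(3·t/2)/4. The derivative of acceleration gives jerk: j(t) = 243·exp(3·t/2)/8. Differentiating jerk, we get snap: s(t) = 729·exp(3·t/2)/16. We have snap s(t) = 729·exp(3·t/2)/16. Substituting t = 2*log(4)/3: s(2*log(4)/3) = 729/4.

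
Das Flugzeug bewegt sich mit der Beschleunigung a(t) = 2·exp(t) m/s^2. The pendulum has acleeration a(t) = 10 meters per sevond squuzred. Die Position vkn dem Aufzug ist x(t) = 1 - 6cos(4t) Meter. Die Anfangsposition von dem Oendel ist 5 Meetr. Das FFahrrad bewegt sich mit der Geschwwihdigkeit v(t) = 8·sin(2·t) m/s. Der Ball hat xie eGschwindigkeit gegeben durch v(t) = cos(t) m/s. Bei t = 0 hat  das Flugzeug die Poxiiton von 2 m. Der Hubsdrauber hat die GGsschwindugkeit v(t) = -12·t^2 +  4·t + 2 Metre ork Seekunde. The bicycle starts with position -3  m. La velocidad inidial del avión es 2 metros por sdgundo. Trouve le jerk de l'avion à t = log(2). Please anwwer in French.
Nous devons dériver notre équation de l'accélération a(t) = 2·exp(t) 1 fois. En prenant d/dt de a(t), nous trouvons j(t) = 2·exp(t). De l'équation du jerk j(t) = 2·exp(t), nous substituons t = log(2) pour obtenir j = 4.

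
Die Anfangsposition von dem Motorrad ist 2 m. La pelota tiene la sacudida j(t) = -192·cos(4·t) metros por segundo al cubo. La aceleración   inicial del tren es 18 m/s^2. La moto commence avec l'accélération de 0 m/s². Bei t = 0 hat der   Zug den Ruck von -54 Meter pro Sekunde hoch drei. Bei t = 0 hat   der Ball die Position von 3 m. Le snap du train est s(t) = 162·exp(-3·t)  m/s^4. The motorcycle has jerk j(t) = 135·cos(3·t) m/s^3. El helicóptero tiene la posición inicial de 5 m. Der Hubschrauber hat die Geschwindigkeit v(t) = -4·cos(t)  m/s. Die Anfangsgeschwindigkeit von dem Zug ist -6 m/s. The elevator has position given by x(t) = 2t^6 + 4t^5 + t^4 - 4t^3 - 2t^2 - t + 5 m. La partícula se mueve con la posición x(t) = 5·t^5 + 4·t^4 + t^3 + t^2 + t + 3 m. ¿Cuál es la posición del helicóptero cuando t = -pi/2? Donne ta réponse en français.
En partant de la vitesse v(t) = -4·cos(t), nous prenons 1 intégrale. En prenant ∫v(t)dt et en appliquant x(0) = 5, nous trouvons x(t) = 5 - 4·sin(t). En utilisant x(t) = 5 - 4·sin(t) et en substituant t = -pi/2, nous trouvons x = 9.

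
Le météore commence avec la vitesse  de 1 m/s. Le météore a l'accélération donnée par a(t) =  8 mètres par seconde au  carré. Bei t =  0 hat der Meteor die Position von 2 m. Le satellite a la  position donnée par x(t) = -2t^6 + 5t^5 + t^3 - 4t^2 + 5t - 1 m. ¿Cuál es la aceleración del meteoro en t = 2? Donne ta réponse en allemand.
Wir haben die Beschleunigung a(t) = 8. Durch Einsetzen von t = 2: a(2) = 8.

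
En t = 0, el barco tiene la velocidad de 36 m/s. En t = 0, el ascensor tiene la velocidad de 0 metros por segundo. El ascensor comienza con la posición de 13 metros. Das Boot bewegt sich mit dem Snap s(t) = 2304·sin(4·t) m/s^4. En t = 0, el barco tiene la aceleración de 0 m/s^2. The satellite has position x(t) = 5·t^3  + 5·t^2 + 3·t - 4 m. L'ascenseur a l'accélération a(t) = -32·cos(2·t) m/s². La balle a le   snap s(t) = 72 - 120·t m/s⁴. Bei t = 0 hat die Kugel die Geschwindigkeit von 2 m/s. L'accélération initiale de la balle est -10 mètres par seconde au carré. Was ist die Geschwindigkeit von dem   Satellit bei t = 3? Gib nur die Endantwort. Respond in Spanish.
v(3) = 168.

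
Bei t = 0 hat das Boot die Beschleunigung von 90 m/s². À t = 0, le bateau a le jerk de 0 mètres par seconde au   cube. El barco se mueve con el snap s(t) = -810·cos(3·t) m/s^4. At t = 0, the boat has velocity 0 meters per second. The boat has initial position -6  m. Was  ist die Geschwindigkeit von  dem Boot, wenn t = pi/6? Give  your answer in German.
Um dies zu lösen, müssen wir 3 Integrale unserer Gleichung für den Snap s(t) = -810·cos(3·t) finden. Mit ∫s(t)dt und Anwendung von j(0) = 0, finden wir j(t) = -270·sin(3·t). Durch Integration von dem Ruck und Verwendung der Anfangsbedingung a(0) = 90, erhalten wir a(t) = 90·cos(3·t). Mit ∫a(t)dt und Anwendung von v(0) = 0, finden wir v(t) = 30·sin(3·t). Mit v(t) = 30·sin(3·t) und Einsetzen von t = pi/6, finden wir v = 30.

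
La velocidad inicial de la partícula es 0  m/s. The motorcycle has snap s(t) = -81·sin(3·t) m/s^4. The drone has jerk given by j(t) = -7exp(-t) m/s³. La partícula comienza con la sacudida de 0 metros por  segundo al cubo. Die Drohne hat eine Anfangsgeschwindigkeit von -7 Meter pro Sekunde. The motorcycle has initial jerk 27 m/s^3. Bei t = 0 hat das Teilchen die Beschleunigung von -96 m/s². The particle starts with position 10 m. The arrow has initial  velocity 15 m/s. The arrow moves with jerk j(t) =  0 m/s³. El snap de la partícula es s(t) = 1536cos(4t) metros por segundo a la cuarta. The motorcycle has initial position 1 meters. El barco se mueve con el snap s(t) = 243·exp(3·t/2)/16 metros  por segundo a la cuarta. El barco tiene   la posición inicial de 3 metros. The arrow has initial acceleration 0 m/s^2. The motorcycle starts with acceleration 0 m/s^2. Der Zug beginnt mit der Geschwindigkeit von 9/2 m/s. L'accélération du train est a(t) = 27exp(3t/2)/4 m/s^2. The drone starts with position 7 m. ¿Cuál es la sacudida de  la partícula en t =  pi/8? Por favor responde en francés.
Nous devons intégrer notre équation du snap s(t) = 1536·cos(4·t) 1 fois. En prenant ∫s(t)dt et en appliquant j(0) = 0, nous trouvons j(t) = 384·sin(4·t). Nous avons le jerk j(t) = 384·sin(4·t). En substituant t = pi/8: j(pi/8) = 384.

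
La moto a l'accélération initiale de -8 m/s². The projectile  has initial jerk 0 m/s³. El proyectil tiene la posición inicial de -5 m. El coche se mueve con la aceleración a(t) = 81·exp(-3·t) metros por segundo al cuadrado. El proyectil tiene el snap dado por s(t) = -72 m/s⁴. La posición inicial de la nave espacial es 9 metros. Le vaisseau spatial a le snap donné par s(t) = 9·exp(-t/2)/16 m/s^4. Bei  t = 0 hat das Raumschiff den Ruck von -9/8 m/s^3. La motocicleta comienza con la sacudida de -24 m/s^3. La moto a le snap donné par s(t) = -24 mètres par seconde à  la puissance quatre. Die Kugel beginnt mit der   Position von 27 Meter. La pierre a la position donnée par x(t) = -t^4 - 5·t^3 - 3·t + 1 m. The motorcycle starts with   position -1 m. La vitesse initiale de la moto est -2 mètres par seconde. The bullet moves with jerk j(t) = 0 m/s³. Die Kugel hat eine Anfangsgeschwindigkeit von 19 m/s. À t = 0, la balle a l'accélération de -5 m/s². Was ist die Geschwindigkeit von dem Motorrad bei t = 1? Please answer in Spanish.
Para resolver esto, necesitamos tomar 3 antiderivadas de nuestra ecuación del snap s(t) = -24. La antiderivada del snap, con j(0) = -24, da la sacudida: j(t) = -24·t - 24. Integrando la sacudida y usando la condición inicial a(0) = -8, obtenemos a(t) = -12·t^2 - 24·t - 8. La integral de la aceleración es la velocidad. Usando v(0) = -2, obtenemos v(t) = -4·t^3 - 12·t^2 - 8·t - 2. Usando v(t) = -4·t^3 - 12·t^2 - 8·t - 2 y sustituyendo t = 1, encontramos v = -26.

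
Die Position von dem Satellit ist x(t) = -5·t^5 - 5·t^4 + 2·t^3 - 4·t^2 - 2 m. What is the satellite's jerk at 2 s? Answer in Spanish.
Para resolver esto, necesitamos tomar 3 derivadas de nuestra ecuación de la posición x(t) = -5·t^5 - 5·t^4 + 2·t^3 - 4·t^2 - 2. La derivada de la posición da la velocidad: v(t) = -25·t^4 - 20·t^3 + 6·t^2 - 8·t. Derivando la velocidad, obtenemos la aceleración: a(t) = -100·t^3 - 60·t^2 + 12·t - 8. Derivando la aceleración, obtenemos la sacudida: j(t) = -300·t^2 - 120·t + 12. De la ecuación de la sacudida j(t) = -300·t^2 - 120·t + 12, sustituimos t = 2 para obtener j = -1428.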